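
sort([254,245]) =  [ 245,254]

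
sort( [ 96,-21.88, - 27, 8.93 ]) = [-27, - 21.88, 8.93,96 ] 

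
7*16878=118146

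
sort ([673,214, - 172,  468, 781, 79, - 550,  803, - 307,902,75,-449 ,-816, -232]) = [ - 816, - 550, - 449,  -  307, - 232, -172,75,79,214,468, 673,781,803, 902]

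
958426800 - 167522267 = 790904533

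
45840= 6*7640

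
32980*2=65960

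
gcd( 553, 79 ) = 79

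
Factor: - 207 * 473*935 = - 91546785 = - 3^2 * 5^1*11^2*17^1*23^1 * 43^1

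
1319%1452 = 1319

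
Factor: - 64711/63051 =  - 3^( - 1 )*163^1* 397^1*21017^( - 1 ) 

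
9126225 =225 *40561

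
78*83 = 6474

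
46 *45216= 2079936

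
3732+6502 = 10234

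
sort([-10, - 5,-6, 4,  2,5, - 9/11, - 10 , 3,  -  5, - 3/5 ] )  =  [  -  10, - 10,-6, - 5, - 5 , - 9/11, - 3/5,2, 3,4, 5 ] 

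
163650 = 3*54550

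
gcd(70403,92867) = 1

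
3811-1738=2073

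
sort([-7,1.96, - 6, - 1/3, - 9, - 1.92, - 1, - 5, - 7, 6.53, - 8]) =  [ - 9, -8, - 7,-7,  -  6,- 5, - 1.92, - 1,  -  1/3,1.96,  6.53 ]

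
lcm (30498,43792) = 1707888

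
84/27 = 3 + 1/9 = 3.11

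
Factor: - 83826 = -2^1*3^2*4657^1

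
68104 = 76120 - 8016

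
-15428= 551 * ( - 28)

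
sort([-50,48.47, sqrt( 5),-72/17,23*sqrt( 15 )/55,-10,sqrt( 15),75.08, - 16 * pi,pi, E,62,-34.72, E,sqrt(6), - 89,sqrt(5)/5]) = [ - 89, - 16*pi,-50, - 34.72, - 10, - 72/17 , sqrt ( 5)/5,23*sqrt (15)/55,sqrt(5 ), sqrt(6),E,E,pi,sqrt( 15), 48.47, 62 , 75.08]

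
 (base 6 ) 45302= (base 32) 676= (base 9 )8662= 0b1100011100110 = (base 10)6374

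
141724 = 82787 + 58937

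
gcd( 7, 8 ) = 1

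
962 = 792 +170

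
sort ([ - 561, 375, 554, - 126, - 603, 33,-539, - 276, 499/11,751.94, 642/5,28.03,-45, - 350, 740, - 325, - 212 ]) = [ - 603, - 561, - 539, - 350, - 325,  -  276, - 212 , - 126, - 45, 28.03,33,499/11,642/5, 375,554, 740,751.94 ]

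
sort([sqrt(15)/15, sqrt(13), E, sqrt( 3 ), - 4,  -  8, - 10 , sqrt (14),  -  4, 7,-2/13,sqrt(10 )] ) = [-10, - 8,  -  4, - 4,  -  2/13 , sqrt(15) /15, sqrt( 3 ),E,sqrt( 10 ),sqrt( 13 ),sqrt( 14),7 ] 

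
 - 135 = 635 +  - 770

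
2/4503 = 2/4503 = 0.00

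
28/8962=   14/4481 =0.00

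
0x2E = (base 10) 46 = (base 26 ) 1K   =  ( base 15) 31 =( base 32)1E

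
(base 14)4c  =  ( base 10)68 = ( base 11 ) 62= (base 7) 125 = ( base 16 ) 44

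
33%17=16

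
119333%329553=119333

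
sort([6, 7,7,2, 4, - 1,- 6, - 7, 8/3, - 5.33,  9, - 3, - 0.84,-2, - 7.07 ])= [ - 7.07, - 7, - 6, - 5.33,-3, - 2, - 1, - 0.84, 2, 8/3, 4,6, 7, 7, 9 ] 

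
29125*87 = 2533875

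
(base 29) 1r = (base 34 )1m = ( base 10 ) 56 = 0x38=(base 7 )110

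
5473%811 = 607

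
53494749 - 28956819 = 24537930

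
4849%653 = 278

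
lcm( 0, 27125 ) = 0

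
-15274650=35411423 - 50686073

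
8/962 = 4/481 = 0.01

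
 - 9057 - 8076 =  - 17133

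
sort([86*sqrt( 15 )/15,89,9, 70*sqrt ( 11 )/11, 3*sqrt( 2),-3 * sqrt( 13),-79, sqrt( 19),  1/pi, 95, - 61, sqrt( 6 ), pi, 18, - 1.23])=[ - 79, - 61, - 3*sqrt( 13), - 1.23, 1/pi,sqrt( 6 ),pi, 3*sqrt(2), sqrt( 19), 9 , 18 , 70*sqrt( 11) /11, 86*sqrt( 15) /15, 89, 95 ] 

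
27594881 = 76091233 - 48496352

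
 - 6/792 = - 1/132 = -0.01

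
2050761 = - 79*( - 25959 ) 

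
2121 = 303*7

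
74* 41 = 3034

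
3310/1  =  3310 = 3310.00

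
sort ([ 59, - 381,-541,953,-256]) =[ - 541, - 381, - 256, 59, 953] 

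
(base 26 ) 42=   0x6A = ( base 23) 4e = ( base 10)106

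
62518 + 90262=152780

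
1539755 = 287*5365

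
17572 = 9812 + 7760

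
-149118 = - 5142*29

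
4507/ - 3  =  -1503 + 2/3 = - 1502.33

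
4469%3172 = 1297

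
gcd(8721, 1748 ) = 19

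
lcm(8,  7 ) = 56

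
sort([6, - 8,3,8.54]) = [ - 8,3,6, 8.54 ]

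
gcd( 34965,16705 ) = 5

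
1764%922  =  842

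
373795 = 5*74759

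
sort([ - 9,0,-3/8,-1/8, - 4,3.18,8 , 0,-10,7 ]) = [ - 10, - 9, - 4, - 3/8, - 1/8, 0,0,3.18,7,8 ]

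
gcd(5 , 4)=1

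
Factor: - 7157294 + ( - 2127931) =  - 3^1* 5^2*123803^1= -9285225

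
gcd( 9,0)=9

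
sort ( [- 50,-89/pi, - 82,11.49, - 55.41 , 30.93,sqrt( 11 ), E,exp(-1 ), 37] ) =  [ - 82, - 55.41,-50, - 89/pi, exp( - 1),E, sqrt( 11),11.49, 30.93,37 ] 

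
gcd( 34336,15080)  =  232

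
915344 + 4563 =919907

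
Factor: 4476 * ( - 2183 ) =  - 2^2*3^1 * 37^1  *  59^1*373^1 = - 9771108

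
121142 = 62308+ 58834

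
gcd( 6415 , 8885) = 5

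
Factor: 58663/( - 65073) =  - 3^( - 1 )*11^1*109^( - 1 )*199^ (-1)*5333^1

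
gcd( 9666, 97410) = 6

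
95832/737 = 130  +  2/67 = 130.03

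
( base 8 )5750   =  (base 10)3048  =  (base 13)1506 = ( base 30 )3BI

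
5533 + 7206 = 12739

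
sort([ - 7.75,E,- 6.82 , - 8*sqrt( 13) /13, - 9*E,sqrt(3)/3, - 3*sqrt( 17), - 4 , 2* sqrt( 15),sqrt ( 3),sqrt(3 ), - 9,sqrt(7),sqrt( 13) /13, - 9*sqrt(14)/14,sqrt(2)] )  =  [ - 9* E, - 3*sqrt( 17 ),-9,- 7.75, - 6.82 , - 4, - 9*sqrt( 14)/14, - 8 * sqrt( 13)/13, sqrt( 13) /13 , sqrt( 3 ) /3,sqrt( 2 ),sqrt( 3 ),sqrt (3),  sqrt( 7 ),E,2*sqrt( 15) ]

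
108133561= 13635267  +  94498294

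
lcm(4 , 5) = 20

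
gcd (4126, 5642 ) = 2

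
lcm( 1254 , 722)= 23826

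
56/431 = 56/431 = 0.13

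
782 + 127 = 909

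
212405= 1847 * 115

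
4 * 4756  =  19024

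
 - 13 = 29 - 42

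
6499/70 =6499/70 = 92.84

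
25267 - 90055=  - 64788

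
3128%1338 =452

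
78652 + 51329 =129981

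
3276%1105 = 1066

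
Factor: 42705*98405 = 3^2 * 5^2*13^1*73^1*19681^1 = 4202385525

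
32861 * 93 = 3056073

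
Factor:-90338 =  - 2^1*17^1 * 2657^1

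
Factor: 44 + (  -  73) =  - 29^1 = - 29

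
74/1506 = 37/753 = 0.05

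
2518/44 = 57 + 5/22 = 57.23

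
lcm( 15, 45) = 45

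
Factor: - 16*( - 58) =928 = 2^5*29^1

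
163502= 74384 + 89118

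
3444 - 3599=- 155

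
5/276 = 5/276 = 0.02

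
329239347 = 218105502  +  111133845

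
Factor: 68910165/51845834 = 2^( - 1)*3^2*5^1*1531337^1* 25922917^(  -  1)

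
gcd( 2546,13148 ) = 38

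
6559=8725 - 2166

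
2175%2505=2175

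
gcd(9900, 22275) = 2475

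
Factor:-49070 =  - 2^1*5^1*7^1*701^1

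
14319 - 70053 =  - 55734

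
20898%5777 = 3567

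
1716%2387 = 1716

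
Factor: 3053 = 43^1*71^1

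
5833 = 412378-406545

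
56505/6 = 9417 + 1/2 = 9417.50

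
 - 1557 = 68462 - 70019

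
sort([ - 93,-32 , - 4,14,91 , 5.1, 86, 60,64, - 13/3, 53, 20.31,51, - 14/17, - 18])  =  [ - 93 , - 32, - 18, - 13/3 , - 4, - 14/17,5.1 , 14,20.31,51,53,60,64,86,91] 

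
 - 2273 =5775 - 8048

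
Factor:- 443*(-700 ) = 310100 = 2^2*5^2*7^1*443^1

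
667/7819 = 667/7819 =0.09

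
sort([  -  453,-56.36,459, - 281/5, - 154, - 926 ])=[ - 926,- 453, - 154,-56.36,- 281/5, 459 ]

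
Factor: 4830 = 2^1*3^1*5^1*7^1*23^1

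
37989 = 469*81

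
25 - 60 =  - 35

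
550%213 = 124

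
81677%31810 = 18057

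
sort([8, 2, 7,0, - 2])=[ - 2, 0, 2,7, 8 ] 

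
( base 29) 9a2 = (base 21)HH7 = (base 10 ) 7861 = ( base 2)1111010110101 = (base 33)777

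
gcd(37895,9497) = 1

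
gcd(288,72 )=72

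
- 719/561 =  - 719/561 = -1.28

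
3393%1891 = 1502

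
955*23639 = 22575245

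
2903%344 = 151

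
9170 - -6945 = 16115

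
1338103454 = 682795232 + 655308222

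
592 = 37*16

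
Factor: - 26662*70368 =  -1876151616 = -2^6*3^1*733^1 *13331^1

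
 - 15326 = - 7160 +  - 8166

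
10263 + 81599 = 91862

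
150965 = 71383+79582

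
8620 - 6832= 1788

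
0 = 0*99402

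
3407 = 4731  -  1324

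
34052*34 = 1157768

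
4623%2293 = 37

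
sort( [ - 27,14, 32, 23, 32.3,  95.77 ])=[-27,14, 23 , 32, 32.3, 95.77 ]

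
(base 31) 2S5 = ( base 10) 2795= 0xaeb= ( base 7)11102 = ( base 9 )3745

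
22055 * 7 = 154385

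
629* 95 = 59755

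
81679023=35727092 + 45951931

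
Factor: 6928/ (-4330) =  - 2^3 * 5^( - 1)= -8/5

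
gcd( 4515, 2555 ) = 35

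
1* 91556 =91556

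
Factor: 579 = 3^1*193^1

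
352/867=352/867=0.41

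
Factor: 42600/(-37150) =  - 2^2 * 3^1*71^1*743^( - 1 ) = -852/743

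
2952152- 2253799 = 698353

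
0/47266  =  0 = 0.00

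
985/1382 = 985/1382 = 0.71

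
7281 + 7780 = 15061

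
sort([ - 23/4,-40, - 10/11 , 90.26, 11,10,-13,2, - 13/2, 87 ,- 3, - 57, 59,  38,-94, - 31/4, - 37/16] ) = [ - 94,-57,-40, - 13, - 31/4, -13/2,-23/4, - 3,-37/16, - 10/11,2,10,11,38,  59,  87, 90.26] 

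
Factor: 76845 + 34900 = 111745=5^1*22349^1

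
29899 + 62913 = 92812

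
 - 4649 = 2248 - 6897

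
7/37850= 7/37850 = 0.00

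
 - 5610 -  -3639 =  - 1971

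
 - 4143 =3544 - 7687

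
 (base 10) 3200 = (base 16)c80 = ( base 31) 3A7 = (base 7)12221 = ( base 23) 613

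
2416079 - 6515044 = - 4098965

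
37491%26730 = 10761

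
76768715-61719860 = 15048855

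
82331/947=86  +  889/947 =86.94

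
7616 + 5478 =13094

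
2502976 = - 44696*(-56 ) 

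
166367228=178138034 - 11770806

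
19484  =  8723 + 10761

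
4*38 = 152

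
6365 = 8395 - 2030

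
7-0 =7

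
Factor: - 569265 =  - 3^1*5^1*37951^1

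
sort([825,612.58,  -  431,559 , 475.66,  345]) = [ - 431,345 , 475.66,  559, 612.58, 825] 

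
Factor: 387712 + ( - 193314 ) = 2^1  *  37^2*71^1 = 194398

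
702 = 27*26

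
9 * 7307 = 65763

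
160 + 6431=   6591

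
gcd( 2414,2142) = 34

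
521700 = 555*940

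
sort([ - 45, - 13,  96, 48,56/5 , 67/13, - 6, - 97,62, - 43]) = [ - 97, - 45, - 43, - 13,  -  6, 67/13, 56/5, 48,62,96] 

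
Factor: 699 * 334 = 233466 =2^1 * 3^1*167^1*233^1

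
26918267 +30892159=57810426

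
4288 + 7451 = 11739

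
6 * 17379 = 104274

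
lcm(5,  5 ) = 5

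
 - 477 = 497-974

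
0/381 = 0 =0.00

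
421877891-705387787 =  -  283509896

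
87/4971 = 29/1657 =0.02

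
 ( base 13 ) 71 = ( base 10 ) 92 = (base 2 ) 1011100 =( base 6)232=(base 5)332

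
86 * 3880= 333680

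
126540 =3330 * 38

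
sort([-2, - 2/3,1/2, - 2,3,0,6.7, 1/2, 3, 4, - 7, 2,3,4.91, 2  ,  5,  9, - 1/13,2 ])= [ - 7, - 2, - 2,-2/3,  -  1/13,0,1/2,1/2,2,2,2,3, 3,  3 , 4 , 4.91,5,6.7,9]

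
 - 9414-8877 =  -18291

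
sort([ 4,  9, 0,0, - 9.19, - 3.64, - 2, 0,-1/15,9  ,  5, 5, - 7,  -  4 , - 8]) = [ - 9.19,-8, - 7,-4,-3.64, - 2,-1/15, 0, 0,0, 4,5, 5 , 9, 9]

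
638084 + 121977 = 760061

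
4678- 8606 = -3928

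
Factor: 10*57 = 2^1*3^1 * 5^1*19^1 = 570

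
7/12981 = 7/12981 = 0.00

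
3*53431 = 160293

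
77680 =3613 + 74067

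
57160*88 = 5030080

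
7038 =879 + 6159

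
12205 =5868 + 6337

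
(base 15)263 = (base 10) 543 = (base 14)2ab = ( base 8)1037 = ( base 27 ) K3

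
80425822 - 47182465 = 33243357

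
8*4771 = 38168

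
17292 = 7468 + 9824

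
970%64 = 10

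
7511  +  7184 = 14695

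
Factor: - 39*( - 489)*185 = 3528135 = 3^2*5^1 * 13^1*37^1 * 163^1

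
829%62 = 23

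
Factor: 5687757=3^2 * 521^1*1213^1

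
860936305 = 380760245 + 480176060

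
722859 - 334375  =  388484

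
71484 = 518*138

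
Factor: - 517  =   -11^1*47^1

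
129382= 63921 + 65461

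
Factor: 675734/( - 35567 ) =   -  2^1*7^( - 1 ) *5081^( - 1 )*337867^1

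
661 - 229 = 432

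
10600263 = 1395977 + 9204286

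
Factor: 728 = 2^3*7^1 * 13^1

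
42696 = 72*593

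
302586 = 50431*6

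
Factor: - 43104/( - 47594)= 48/53 = 2^4*3^1 * 53^( - 1 )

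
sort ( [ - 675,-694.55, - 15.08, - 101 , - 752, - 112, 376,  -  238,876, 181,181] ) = [ - 752, - 694.55,-675,-238,-112, - 101, - 15.08,181,  181,  376,  876 ] 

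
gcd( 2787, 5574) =2787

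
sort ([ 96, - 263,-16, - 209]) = [ - 263, - 209, - 16, 96 ] 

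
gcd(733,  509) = 1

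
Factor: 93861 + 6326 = 19^1*5273^1= 100187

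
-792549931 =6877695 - 799427626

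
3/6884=3/6884 = 0.00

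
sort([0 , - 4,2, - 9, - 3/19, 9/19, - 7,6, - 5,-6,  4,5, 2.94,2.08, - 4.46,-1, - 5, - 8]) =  [ - 9, - 8,-7, - 6, - 5, - 5, - 4.46,-4, - 1, - 3/19,  0, 9/19 , 2,2.08, 2.94,4, 5, 6 ]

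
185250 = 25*7410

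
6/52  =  3/26 = 0.12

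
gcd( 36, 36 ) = 36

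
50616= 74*684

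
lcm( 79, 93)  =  7347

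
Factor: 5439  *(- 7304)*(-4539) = 180318383784= 2^3*3^2*7^2*11^1*17^1*37^1*83^1*89^1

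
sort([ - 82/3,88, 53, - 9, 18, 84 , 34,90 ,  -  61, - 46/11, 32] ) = [ - 61, -82/3, - 9, - 46/11, 18, 32, 34 , 53, 84,88, 90]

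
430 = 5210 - 4780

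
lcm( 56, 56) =56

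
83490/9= 27830/3 = 9276.67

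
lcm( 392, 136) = 6664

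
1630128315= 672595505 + 957532810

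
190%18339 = 190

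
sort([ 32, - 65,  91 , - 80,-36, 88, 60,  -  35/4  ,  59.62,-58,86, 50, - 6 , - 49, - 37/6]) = [ - 80, - 65 , - 58, - 49, -36, - 35/4 , - 37/6,  -  6,32, 50, 59.62, 60, 86,  88, 91 ]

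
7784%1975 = 1859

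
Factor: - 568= - 2^3*71^1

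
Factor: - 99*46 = -2^1 * 3^2*11^1 *23^1  =  - 4554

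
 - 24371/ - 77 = 316 + 39/77=316.51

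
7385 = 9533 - 2148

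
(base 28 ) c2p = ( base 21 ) 10ai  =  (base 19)1758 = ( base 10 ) 9489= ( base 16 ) 2511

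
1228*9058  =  11123224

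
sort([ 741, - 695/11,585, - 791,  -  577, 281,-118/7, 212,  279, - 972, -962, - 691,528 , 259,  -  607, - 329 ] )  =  [ - 972, - 962, - 791, - 691, - 607, - 577, - 329, - 695/11, - 118/7, 212, 259,279,281, 528,  585,  741]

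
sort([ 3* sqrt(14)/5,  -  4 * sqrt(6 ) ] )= [ -4*sqrt (6),  3*sqrt(14) /5 ] 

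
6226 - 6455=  - 229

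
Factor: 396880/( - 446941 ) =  - 880/991 = -  2^4*5^1*11^1*991^( - 1 ) 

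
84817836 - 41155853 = 43661983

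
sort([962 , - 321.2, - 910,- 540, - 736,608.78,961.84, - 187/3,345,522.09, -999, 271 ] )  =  [ - 999,-910,-736, - 540, - 321.2,-187/3, 271, 345,522.09,608.78,961.84,962] 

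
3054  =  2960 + 94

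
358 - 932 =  - 574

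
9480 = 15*632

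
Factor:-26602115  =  -5^1 * 5320423^1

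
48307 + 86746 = 135053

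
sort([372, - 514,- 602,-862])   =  [- 862, - 602,-514, 372] 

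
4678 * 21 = 98238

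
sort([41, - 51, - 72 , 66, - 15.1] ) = [ - 72, - 51,  -  15.1, 41,66 ]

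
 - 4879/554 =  - 4879/554= - 8.81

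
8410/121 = 69 + 61/121 = 69.50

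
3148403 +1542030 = 4690433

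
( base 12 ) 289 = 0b110001001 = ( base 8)611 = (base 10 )393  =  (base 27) ef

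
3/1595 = 3/1595= 0.00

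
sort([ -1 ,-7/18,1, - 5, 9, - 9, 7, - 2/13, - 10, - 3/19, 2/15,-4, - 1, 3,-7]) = [ - 10,-9, - 7, - 5,  -  4, - 1,-1, - 7/18, - 3/19, - 2/13,  2/15, 1 , 3,7,9 ]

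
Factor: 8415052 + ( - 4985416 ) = 2^2*3^1*7^1*40829^1= 3429636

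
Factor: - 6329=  - 6329^1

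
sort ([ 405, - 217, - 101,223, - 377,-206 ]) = [ - 377 , - 217,-206,-101,223,405 ] 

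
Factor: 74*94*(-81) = -563436 = - 2^2 * 3^4*37^1*47^1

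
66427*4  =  265708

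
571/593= 571/593  =  0.96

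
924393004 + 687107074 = 1611500078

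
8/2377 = 8/2377 = 0.00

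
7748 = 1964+5784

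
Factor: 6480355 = 5^1*7^1*185153^1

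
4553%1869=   815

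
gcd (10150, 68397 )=7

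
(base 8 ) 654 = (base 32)dc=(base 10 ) 428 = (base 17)183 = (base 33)cw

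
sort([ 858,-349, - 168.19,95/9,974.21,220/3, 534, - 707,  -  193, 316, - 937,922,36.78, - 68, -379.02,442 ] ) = [ - 937, - 707,-379.02,-349, - 193, - 168.19, - 68,95/9,36.78,220/3 , 316, 442 , 534,858,922,974.21 ] 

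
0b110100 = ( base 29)1N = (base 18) 2g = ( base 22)28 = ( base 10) 52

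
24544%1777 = 1443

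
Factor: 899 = 29^1 * 31^1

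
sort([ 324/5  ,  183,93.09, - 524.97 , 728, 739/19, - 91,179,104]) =[ - 524.97,-91,739/19, 324/5,93.09 , 104,179,183,728]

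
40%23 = 17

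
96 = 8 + 88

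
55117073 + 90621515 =145738588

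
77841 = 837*93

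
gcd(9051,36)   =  3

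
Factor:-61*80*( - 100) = 2^6*5^3*61^1=488000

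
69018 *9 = 621162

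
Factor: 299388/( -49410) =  - 2^1* 3^( - 3 )*5^( - 1) * 409^1   =  - 818/135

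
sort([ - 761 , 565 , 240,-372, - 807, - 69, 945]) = [ - 807 , - 761 , - 372 , - 69 , 240,565,  945]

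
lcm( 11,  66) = 66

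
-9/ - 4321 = 9/4321 = 0.00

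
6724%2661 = 1402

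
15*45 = 675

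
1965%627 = 84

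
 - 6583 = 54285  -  60868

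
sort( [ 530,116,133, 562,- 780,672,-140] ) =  [ - 780 ,-140,116, 133,530,562,672] 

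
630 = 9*70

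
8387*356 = 2985772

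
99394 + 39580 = 138974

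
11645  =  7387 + 4258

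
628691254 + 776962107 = 1405653361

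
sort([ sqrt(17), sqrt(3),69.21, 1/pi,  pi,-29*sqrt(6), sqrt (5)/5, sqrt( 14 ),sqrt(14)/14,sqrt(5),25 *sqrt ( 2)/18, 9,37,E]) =[ - 29*sqrt( 6 ),  sqrt( 14)/14,1/pi, sqrt(5 )/5,sqrt( 3),25*sqrt( 2)/18,sqrt(5),E , pi,sqrt( 14 ),sqrt(17 ), 9 , 37 , 69.21]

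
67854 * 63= 4274802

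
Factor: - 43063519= - 19^1*2266501^1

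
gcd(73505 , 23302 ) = 61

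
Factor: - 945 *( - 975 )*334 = 307739250 = 2^1*3^4 * 5^3*7^1*13^1*167^1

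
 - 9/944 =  - 9/944 = - 0.01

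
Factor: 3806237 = 139^2*197^1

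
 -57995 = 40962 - 98957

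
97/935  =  97/935 = 0.10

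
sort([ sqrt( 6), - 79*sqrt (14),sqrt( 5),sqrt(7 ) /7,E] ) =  [ -79*sqrt( 14),sqrt(7 ) /7 , sqrt (5),sqrt( 6),E]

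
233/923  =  233/923 = 0.25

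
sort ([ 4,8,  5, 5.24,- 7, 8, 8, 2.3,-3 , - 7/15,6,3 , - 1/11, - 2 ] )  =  [-7, - 3, - 2, - 7/15, - 1/11, 2.3, 3,4, 5,  5.24 , 6, 8,  8, 8]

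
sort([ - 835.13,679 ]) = [-835.13, 679] 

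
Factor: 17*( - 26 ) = -2^1*13^1*17^1 = - 442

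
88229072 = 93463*944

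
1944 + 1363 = 3307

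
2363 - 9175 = -6812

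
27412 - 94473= - 67061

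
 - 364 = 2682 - 3046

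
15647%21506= 15647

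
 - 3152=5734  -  8886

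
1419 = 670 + 749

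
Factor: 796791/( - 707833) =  -3^1*7^(-1)*47^1 * 5651^1*101119^(  -  1 )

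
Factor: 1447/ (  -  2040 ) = - 2^( - 3)*3^( - 1 )*5^( - 1 )*17^( - 1)*1447^1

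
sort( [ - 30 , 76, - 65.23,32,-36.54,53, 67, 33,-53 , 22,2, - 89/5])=[ - 65.23 , - 53, - 36.54, -30, - 89/5,2,22 , 32, 33, 53,67  ,  76]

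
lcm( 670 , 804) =4020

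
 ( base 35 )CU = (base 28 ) G2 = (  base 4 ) 13002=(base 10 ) 450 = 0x1c2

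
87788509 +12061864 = 99850373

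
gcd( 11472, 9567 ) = 3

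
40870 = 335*122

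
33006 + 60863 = 93869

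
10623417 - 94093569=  - 83470152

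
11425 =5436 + 5989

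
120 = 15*8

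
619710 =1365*454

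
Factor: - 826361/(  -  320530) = 2^( - 1) * 5^(-1 )*7^ ( - 1)*19^ ( - 1)*107^1*241^ ( - 1)*7723^1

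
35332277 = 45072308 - 9740031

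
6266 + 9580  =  15846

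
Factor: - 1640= - 2^3*5^1*41^1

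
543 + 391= 934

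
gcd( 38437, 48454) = 7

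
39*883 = 34437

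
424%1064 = 424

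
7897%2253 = 1138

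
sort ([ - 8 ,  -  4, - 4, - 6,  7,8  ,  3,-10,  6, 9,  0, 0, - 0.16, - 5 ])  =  [  -  10, - 8, - 6, - 5, - 4, - 4,-0.16,0, 0 , 3,  6 , 7,8, 9 ]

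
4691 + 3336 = 8027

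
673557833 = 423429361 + 250128472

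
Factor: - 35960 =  - 2^3*5^1*29^1*31^1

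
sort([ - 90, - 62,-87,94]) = [  -  90, - 87, - 62, 94 ]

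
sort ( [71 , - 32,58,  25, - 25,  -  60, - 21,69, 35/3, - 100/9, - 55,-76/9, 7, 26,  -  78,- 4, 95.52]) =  [ - 78, - 60, - 55, - 32, - 25, - 21, - 100/9, - 76/9 , - 4, 7 , 35/3,25 , 26 , 58,69, 71 , 95.52 ] 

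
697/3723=41/219 =0.19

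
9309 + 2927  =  12236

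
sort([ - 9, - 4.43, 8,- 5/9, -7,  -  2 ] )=[ - 9 , -7, -4.43, - 2,-5/9, 8]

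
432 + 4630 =5062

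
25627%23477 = 2150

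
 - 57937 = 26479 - 84416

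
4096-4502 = -406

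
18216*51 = 929016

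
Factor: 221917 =313^1*709^1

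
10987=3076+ 7911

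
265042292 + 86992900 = 352035192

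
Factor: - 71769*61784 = -4434175896=- 2^3*3^1*47^1*509^1*7723^1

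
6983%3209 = 565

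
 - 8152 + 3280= -4872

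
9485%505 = 395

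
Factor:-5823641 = - 5823641^1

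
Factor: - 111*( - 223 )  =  3^1* 37^1*  223^1 = 24753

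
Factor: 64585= 5^1*12917^1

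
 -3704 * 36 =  - 133344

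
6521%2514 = 1493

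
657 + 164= 821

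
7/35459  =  7/35459=0.00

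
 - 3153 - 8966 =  - 12119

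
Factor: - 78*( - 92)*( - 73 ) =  - 2^3 * 3^1*13^1*23^1* 73^1= - 523848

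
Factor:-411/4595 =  - 3^1* 5^ ( - 1 )*137^1 * 919^(- 1 ) 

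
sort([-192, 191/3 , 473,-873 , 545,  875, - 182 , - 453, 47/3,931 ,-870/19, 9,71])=[ - 873, - 453 ,  -  192,-182, - 870/19,9 , 47/3 , 191/3,71, 473 , 545, 875,  931]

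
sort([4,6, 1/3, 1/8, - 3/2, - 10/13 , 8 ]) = [  -  3/2, - 10/13,1/8, 1/3, 4, 6, 8 ] 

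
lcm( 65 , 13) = 65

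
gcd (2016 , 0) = 2016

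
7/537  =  7/537  =  0.01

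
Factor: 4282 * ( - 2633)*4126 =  - 46518611756 = - 2^2*2063^1 * 2141^1*2633^1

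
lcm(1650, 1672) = 125400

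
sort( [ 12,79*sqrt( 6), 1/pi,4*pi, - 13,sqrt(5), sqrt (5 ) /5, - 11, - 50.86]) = [ - 50.86, - 13  , - 11 , 1/pi, sqrt( 5 )/5, sqrt ( 5), 12, 4*pi, 79* sqrt( 6)]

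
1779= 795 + 984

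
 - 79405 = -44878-34527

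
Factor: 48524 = 2^2* 7^1*1733^1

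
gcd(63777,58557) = 3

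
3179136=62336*51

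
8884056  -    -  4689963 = 13574019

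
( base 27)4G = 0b1111100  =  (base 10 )124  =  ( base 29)48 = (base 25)4O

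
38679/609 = 12893/203=63.51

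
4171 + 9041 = 13212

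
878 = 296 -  - 582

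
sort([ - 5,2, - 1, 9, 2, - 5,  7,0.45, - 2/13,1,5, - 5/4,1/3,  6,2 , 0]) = [-5, - 5, - 5/4 , - 1 , - 2/13, 0  ,  1/3,0.45, 1,2,2, 2,5, 6,7,9 ] 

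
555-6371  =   - 5816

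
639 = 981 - 342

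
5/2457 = 5/2457 = 0.00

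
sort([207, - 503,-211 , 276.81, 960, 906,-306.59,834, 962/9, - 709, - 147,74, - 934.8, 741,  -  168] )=[ - 934.8,  -  709, - 503,-306.59, - 211, - 168, - 147, 74, 962/9, 207, 276.81, 741, 834,906,960 ]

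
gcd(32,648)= 8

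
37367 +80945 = 118312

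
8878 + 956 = 9834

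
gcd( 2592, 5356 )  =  4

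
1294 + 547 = 1841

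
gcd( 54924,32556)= 12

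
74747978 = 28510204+46237774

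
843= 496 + 347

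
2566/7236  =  1283/3618=0.35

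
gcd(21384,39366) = 486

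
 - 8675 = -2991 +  - 5684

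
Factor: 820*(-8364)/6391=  - 2^4*3^1*5^1*7^(- 1 ) *11^(- 1)*17^1 * 41^2 * 83^(-1 ) = - 6858480/6391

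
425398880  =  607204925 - 181806045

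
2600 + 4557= 7157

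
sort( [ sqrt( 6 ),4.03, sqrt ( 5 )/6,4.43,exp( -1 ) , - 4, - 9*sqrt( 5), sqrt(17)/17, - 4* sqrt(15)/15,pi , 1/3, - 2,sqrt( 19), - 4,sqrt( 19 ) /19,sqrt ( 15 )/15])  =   [ - 9*sqrt( 5 ), -4, - 4, - 2 ,-4*sqrt(15) /15 , sqrt( 19 )/19,sqrt( 17)/17,sqrt( 15 ) /15,1/3, exp(  -  1 ), sqrt( 5 )/6,sqrt(6 ),  pi,4.03,sqrt(19),4.43]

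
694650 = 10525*66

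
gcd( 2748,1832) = 916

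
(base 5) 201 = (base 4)303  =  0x33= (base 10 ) 51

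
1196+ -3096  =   - 1900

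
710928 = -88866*( - 8)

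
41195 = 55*749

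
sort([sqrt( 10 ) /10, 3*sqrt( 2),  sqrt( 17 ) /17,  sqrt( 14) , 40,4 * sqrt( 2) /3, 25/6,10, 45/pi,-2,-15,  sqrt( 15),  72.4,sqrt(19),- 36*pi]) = [ - 36*pi,  -  15, - 2,sqrt( 17) /17, sqrt( 10 )/10, 4 * sqrt( 2 ) /3,sqrt( 14 ) , sqrt( 15 ),  25/6, 3*sqrt( 2),sqrt(19 ),10,45/pi,40, 72.4] 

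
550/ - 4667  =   - 550/4667 = -  0.12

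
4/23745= 4/23745= 0.00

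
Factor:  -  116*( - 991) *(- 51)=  - 5862756=- 2^2*3^1* 17^1*29^1*991^1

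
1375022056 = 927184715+447837341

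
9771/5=9771/5= 1954.20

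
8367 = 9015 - 648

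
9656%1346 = 234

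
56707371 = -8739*( - 6489)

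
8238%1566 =408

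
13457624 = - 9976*(  -  1349)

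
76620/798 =96 + 2/133 = 96.02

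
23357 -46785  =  -23428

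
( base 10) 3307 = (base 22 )6i7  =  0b110011101011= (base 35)2OH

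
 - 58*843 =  - 48894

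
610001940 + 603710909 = 1213712849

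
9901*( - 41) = -405941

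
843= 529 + 314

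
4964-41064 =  - 36100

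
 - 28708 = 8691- 37399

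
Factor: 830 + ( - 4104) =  - 3274 = - 2^1 * 1637^1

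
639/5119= 639/5119 = 0.12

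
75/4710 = 5/314= 0.02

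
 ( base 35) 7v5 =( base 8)22701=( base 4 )2113001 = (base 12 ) 5715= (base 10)9665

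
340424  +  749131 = 1089555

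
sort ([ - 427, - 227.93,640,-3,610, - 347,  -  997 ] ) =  [-997, - 427, - 347,  -  227.93, - 3, 610,640]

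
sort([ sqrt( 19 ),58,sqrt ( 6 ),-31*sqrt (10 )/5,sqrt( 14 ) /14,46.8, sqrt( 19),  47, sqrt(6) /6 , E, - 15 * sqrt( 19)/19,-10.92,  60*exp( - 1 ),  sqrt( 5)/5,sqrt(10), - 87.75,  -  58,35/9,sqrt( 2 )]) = [ - 87.75, - 58,-31*sqrt(10)/5 , - 10.92, - 15*sqrt(19 )/19, sqrt( 14)/14,sqrt( 6) /6,sqrt( 5) /5,sqrt ( 2), sqrt ( 6),E,sqrt(10 ), 35/9 , sqrt ( 19 ), sqrt( 19 ), 60*exp( - 1), 46.8, 47,58]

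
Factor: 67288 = 2^3 * 13^1* 647^1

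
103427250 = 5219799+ 98207451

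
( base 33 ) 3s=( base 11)106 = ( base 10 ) 127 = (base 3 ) 11201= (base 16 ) 7F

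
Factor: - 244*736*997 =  - 179045248 = - 2^7*23^1 * 61^1*997^1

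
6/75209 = 6/75209= 0.00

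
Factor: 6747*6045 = 40785615 =3^2* 5^1*13^2*31^1 * 173^1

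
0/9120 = 0   =  0.00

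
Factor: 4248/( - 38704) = - 9/82 = - 2^( - 1)*3^2*41^( - 1)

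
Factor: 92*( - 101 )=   -  2^2*23^1*101^1 = - 9292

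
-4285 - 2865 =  - 7150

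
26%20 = 6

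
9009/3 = 3003 = 3003.00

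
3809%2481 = 1328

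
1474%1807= 1474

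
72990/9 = 8110= 8110.00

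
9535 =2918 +6617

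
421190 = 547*770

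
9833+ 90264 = 100097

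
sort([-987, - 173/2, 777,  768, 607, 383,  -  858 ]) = [ - 987, - 858, - 173/2,383, 607, 768, 777]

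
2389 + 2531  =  4920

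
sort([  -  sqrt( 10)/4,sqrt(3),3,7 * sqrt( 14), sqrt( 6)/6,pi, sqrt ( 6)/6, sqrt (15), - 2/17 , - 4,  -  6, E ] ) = [ -6, - 4,  -  sqrt(10)/4, - 2/17 , sqrt(6 ) /6, sqrt (6)/6, sqrt( 3), E, 3, pi,  sqrt(15),7*sqrt ( 14)] 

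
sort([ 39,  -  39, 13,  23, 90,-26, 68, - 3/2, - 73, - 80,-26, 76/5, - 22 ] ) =[ - 80  , - 73,-39 , - 26, - 26, -22, - 3/2,13, 76/5, 23 , 39,  68,  90 ] 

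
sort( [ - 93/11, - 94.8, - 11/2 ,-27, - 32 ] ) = [ - 94.8, - 32, - 27, - 93/11,- 11/2 ] 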